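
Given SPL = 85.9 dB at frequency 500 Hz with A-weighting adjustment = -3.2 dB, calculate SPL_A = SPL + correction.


A-weighting table: 500 Hz -> -3.2 dB correction
SPL_A = SPL + correction = 85.9 + (-3.2) = 82.7 dBA


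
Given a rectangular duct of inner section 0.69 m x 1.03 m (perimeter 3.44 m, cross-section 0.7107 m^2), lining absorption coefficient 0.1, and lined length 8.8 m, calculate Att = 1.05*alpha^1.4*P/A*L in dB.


alpha^1.4 = 0.1^1.4 = 0.0398107
Attenuation rate = 1.05 * alpha^1.4 * P / A
= 1.05 * 0.0398107 * 3.44 / 0.7107 = 0.20233 dB/m
Total Att = 0.20233 * 8.8 = 1.7805 dB


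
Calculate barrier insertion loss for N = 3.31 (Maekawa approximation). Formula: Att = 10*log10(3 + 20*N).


3 + 20*N = 3 + 20*3.31 = 69.2
Att = 10*log10(69.2) = 18.401 dB


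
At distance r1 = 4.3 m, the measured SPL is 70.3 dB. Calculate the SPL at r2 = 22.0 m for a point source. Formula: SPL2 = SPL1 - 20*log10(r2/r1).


r2/r1 = 22.0/4.3 = 5.11628
Correction = 20*log10(5.11628) = 14.1791 dB
SPL2 = 70.3 - 14.1791 = 56.121 dB


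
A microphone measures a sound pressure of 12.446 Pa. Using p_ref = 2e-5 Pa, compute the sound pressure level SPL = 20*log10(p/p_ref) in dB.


p / p_ref = 12.446 / 2e-5 = 622300
SPL = 20 * log10(622300) = 115.88 dB


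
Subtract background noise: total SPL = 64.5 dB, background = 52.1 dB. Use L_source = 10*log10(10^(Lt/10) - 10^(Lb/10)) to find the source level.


10^(64.5/10) = 2.81838e+06
10^(52.1/10) = 162181
Difference = 2.81838e+06 - 162181 = 2.6562e+06
L_source = 10*log10(2.6562e+06) = 64.243 dB


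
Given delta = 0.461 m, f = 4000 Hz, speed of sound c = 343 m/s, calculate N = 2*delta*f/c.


N = 2*delta*f/c = 2*delta/lambda, where lambda = c/f
lambda = 343 / 4000 = 0.08575 m
N = 2 * 0.461 / 0.08575 = 10.752


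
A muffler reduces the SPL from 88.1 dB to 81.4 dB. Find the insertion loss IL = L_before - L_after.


Insertion loss = SPL without muffler - SPL with muffler
IL = 88.1 - 81.4 = 6.7 dB


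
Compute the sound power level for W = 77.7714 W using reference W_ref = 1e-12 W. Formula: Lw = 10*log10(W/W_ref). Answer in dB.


W / W_ref = 77.7714 / 1e-12 = 7.77714e+13
Lw = 10 * log10(7.77714e+13) = 138.91 dB


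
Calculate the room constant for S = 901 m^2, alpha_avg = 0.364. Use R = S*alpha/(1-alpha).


R = 901 * 0.364 / (1 - 0.364) = 515.67 m^2


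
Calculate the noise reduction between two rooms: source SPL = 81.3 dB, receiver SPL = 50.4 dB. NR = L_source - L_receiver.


NR = L_source - L_receiver (difference between source and receiving room levels)
NR = 81.3 - 50.4 = 30.9 dB


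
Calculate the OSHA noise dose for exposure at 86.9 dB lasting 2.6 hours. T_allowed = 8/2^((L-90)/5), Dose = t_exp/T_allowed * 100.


T_allowed = 8 / 2^((86.9 - 90)/5) = 12.295 hr
Dose = 2.6 / 12.295 * 100 = 21.147 %


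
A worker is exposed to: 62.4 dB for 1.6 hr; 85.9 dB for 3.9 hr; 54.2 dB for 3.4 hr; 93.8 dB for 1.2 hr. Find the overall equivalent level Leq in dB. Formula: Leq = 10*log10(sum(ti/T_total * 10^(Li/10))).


T_total = 1.6 + 3.9 + 3.4 + 1.2 = 10.1 hr
(1.6/10.1) * 10^(62.4/10) = 275295
(3.9/10.1) * 10^(85.9/10) = 1.50225e+08
(3.4/10.1) * 10^(54.2/10) = 88543.7
(1.2/10.1) * 10^(93.8/10) = 2.8501e+08
Sum = 275295 + 1.50225e+08 + 88543.7 + 2.8501e+08 = 4.35599e+08
Leq = 10*log10(4.35599e+08) = 86.391 dB


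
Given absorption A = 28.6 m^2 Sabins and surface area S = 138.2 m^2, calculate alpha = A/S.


Absorption coefficient = absorbed power / incident power
alpha = A / S = 28.6 / 138.2 = 0.20695


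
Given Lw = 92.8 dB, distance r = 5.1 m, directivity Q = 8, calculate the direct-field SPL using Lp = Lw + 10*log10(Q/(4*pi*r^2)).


4*pi*r^2 = 4*pi*5.1^2 = 326.851 m^2
Q / (4*pi*r^2) = 8 / 326.851 = 0.024476
Lp = 92.8 + 10*log10(0.024476) = 76.687 dB


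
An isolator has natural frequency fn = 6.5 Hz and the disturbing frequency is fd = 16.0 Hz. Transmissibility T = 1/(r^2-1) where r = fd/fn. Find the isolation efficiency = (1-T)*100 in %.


r = 16.0 / 6.5 = 2.46154
r^2 - 1 = 2.46154^2 - 1 = 5.05918
T = 1/5.05918 = 0.19766
Efficiency = (1 - 0.19766)*100 = 80.234 %


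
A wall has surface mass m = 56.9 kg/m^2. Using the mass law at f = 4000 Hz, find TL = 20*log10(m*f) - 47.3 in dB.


m * f = 56.9 * 4000 = 227600
20*log10(227600) = 107.143 dB
TL = 107.143 - 47.3 = 59.843 dB


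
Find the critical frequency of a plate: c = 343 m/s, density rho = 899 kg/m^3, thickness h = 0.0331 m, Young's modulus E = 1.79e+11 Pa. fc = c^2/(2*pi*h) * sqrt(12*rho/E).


12*rho/E = 12*899/1.79e+11 = 6.02682e-08
sqrt(12*rho/E) = sqrt(6.02682e-08) = 0.000245496
c^2/(2*pi*h) = 343^2/(2*pi*0.0331) = 565692
fc = 565692 * 0.000245496 = 138.88 Hz


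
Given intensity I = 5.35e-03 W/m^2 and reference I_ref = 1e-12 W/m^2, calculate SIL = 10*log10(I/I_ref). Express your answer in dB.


I / I_ref = 5.35e-03 / 1e-12 = 5.35e+09
SIL = 10 * log10(5.35e+09) = 97.284 dB


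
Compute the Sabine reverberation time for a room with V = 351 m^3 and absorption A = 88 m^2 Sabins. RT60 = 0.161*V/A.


RT60 = 0.161 * 351 / 88 = 0.64217 s


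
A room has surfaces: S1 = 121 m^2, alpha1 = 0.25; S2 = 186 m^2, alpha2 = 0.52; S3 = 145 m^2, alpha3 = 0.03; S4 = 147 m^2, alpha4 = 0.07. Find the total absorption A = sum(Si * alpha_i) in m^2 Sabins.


121 * 0.25 = 30.25
186 * 0.52 = 96.72
145 * 0.03 = 4.35
147 * 0.07 = 10.29
A_total = 30.25 + 96.72 + 4.35 + 10.29 = 141.61 m^2


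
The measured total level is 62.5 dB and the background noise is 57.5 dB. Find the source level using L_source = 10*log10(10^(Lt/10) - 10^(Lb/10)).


10^(62.5/10) = 1.77828e+06
10^(57.5/10) = 562341
Difference = 1.77828e+06 - 562341 = 1.21594e+06
L_source = 10*log10(1.21594e+06) = 60.849 dB


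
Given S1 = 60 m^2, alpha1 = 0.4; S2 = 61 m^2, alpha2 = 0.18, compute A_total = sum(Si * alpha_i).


60 * 0.4 = 24
61 * 0.18 = 10.98
A_total = 24 + 10.98 = 34.98 m^2


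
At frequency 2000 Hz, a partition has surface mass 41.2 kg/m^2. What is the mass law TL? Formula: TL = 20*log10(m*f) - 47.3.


m * f = 41.2 * 2000 = 82400
20*log10(82400) = 98.3185 dB
TL = 98.3185 - 47.3 = 51.019 dB


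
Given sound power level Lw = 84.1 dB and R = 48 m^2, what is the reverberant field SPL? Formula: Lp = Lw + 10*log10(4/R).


4/R = 4/48 = 0.0833333
Lp = 84.1 + 10*log10(0.0833333) = 73.308 dB


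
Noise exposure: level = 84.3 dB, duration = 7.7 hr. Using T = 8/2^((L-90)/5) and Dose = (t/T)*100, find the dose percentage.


T_allowed = 8 / 2^((84.3 - 90)/5) = 17.6305 hr
Dose = 7.7 / 17.6305 * 100 = 43.674 %


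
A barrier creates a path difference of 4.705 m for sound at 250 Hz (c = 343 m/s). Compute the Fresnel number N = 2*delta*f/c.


N = 2*delta*f/c = 2*delta/lambda, where lambda = c/f
lambda = 343 / 250 = 1.372 m
N = 2 * 4.705 / 1.372 = 6.8586


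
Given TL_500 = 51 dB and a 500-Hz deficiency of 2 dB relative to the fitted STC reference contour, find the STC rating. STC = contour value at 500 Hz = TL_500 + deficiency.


By ASTM E413, STC = value of the fitted reference contour at 500 Hz.
Contour value at 500 Hz = TL_500 + deficiency = 51 + 2 = 53
STC = 53


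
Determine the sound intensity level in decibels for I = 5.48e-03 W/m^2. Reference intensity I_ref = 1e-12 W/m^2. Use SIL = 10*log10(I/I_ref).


I / I_ref = 5.48e-03 / 1e-12 = 5.48e+09
SIL = 10 * log10(5.48e+09) = 97.388 dB


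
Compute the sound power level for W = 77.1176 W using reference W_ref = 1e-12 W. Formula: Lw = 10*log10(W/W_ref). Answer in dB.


W / W_ref = 77.1176 / 1e-12 = 7.71176e+13
Lw = 10 * log10(7.71176e+13) = 138.87 dB


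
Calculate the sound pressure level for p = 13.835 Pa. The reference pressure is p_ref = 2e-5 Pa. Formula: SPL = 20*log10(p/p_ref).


p / p_ref = 13.835 / 2e-5 = 691750
SPL = 20 * log10(691750) = 116.8 dB


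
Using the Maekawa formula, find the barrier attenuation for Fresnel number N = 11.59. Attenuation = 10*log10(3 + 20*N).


3 + 20*N = 3 + 20*11.59 = 234.8
Att = 10*log10(234.8) = 23.707 dB


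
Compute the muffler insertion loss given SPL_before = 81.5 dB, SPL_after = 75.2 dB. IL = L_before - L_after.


Insertion loss = SPL without muffler - SPL with muffler
IL = 81.5 - 75.2 = 6.3 dB


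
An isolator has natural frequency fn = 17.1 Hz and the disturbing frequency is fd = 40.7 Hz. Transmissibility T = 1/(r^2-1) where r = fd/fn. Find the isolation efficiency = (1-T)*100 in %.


r = 40.7 / 17.1 = 2.38012
r^2 - 1 = 2.38012^2 - 1 = 4.66497
T = 1/4.66497 = 0.214364
Efficiency = (1 - 0.214364)*100 = 78.564 %


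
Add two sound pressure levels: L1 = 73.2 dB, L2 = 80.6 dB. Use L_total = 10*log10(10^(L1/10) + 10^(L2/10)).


10^(73.2/10) = 2.0893e+07
10^(80.6/10) = 1.14815e+08
Sum = 2.0893e+07 + 1.14815e+08 = 1.35708e+08
L_total = 10*log10(1.35708e+08) = 81.326 dB


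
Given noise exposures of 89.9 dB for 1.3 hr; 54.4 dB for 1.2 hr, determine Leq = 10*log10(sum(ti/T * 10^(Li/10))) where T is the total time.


T_total = 1.3 + 1.2 = 2.5 hr
(1.3/2.5) * 10^(89.9/10) = 5.08163e+08
(1.2/2.5) * 10^(54.4/10) = 132203
Sum = 5.08163e+08 + 132203 = 5.08295e+08
Leq = 10*log10(5.08295e+08) = 87.061 dB


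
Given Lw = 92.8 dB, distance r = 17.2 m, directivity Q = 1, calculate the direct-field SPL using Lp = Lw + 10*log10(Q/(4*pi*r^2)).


4*pi*r^2 = 4*pi*17.2^2 = 3717.64 m^2
Q / (4*pi*r^2) = 1 / 3717.64 = 0.000268988
Lp = 92.8 + 10*log10(0.000268988) = 57.097 dB


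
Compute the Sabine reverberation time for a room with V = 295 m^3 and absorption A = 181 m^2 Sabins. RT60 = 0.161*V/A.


RT60 = 0.161 * 295 / 181 = 0.2624 s


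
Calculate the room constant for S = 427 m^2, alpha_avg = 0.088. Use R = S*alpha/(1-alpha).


R = 427 * 0.088 / (1 - 0.088) = 41.202 m^2


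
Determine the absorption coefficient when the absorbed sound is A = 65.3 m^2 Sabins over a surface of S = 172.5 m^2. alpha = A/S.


Absorption coefficient = absorbed power / incident power
alpha = A / S = 65.3 / 172.5 = 0.37855


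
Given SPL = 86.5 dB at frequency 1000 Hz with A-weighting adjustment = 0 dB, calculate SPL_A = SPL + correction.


A-weighting table: 1000 Hz -> 0 dB correction
SPL_A = SPL + correction = 86.5 + (0) = 86.5 dBA


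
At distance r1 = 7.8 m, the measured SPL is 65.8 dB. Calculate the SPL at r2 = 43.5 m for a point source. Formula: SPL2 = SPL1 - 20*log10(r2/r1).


r2/r1 = 43.5/7.8 = 5.57692
Correction = 20*log10(5.57692) = 14.9279 dB
SPL2 = 65.8 - 14.9279 = 50.872 dB


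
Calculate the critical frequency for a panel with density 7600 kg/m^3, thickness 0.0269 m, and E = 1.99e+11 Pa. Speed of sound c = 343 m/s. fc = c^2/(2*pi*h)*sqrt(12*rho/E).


12*rho/E = 12*7600/1.99e+11 = 4.58291e-07
sqrt(12*rho/E) = sqrt(4.58291e-07) = 0.000676972
c^2/(2*pi*h) = 343^2/(2*pi*0.0269) = 696075
fc = 696075 * 0.000676972 = 471.22 Hz


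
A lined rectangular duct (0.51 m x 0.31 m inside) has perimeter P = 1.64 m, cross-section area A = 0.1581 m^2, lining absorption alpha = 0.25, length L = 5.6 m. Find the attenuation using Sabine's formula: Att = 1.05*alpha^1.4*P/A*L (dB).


alpha^1.4 = 0.25^1.4 = 0.143587
Attenuation rate = 1.05 * alpha^1.4 * P / A
= 1.05 * 0.143587 * 1.64 / 0.1581 = 1.56393 dB/m
Total Att = 1.56393 * 5.6 = 8.758 dB


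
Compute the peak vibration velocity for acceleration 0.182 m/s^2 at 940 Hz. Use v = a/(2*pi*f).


omega = 2*pi*f = 2*pi*940 = 5906.19 rad/s
v = a / omega = 0.182 / 5906.19 = 3.0815e-05 m/s


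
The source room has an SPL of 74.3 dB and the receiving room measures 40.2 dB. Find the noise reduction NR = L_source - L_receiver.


NR = L_source - L_receiver (difference between source and receiving room levels)
NR = 74.3 - 40.2 = 34.1 dB


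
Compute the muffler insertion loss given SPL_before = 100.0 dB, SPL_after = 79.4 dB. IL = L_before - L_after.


Insertion loss = SPL without muffler - SPL with muffler
IL = 100.0 - 79.4 = 20.6 dB


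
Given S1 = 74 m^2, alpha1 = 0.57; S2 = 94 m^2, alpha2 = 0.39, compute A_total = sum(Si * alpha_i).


74 * 0.57 = 42.18
94 * 0.39 = 36.66
A_total = 42.18 + 36.66 = 78.84 m^2


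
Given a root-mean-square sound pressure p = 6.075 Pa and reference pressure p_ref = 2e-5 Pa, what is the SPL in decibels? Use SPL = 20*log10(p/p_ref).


p / p_ref = 6.075 / 2e-5 = 303750
SPL = 20 * log10(303750) = 109.65 dB


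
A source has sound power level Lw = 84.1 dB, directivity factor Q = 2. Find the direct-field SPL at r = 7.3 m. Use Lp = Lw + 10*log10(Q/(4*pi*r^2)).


4*pi*r^2 = 4*pi*7.3^2 = 669.662 m^2
Q / (4*pi*r^2) = 2 / 669.662 = 0.00298658
Lp = 84.1 + 10*log10(0.00298658) = 58.852 dB


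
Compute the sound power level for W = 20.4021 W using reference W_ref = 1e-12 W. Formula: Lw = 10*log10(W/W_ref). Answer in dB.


W / W_ref = 20.4021 / 1e-12 = 2.04021e+13
Lw = 10 * log10(2.04021e+13) = 133.1 dB


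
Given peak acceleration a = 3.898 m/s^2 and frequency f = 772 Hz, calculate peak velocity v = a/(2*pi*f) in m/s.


omega = 2*pi*f = 2*pi*772 = 4850.62 rad/s
v = a / omega = 3.898 / 4850.62 = 0.00080361 m/s


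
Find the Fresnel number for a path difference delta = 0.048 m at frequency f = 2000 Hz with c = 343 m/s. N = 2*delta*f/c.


N = 2*delta*f/c = 2*delta/lambda, where lambda = c/f
lambda = 343 / 2000 = 0.1715 m
N = 2 * 0.048 / 0.1715 = 0.55977


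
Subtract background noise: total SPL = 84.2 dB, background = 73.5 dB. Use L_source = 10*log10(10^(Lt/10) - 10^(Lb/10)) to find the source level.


10^(84.2/10) = 2.63027e+08
10^(73.5/10) = 2.23872e+07
Difference = 2.63027e+08 - 2.23872e+07 = 2.4064e+08
L_source = 10*log10(2.4064e+08) = 83.814 dB


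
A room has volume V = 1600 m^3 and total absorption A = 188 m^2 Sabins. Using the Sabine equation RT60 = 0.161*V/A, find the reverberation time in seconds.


RT60 = 0.161 * 1600 / 188 = 1.3702 s


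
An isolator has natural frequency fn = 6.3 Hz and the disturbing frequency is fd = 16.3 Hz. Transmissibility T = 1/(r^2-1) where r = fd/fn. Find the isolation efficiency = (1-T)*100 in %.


r = 16.3 / 6.3 = 2.5873
r^2 - 1 = 2.5873^2 - 1 = 5.69412
T = 1/5.69412 = 0.17562
Efficiency = (1 - 0.17562)*100 = 82.438 %


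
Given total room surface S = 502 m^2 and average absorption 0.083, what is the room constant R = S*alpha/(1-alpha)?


R = 502 * 0.083 / (1 - 0.083) = 45.437 m^2


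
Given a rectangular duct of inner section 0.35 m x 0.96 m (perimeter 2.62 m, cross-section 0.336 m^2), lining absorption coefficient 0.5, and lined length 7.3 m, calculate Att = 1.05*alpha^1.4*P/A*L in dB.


alpha^1.4 = 0.5^1.4 = 0.378929
Attenuation rate = 1.05 * alpha^1.4 * P / A
= 1.05 * 0.378929 * 2.62 / 0.336 = 3.10248 dB/m
Total Att = 3.10248 * 7.3 = 22.648 dB


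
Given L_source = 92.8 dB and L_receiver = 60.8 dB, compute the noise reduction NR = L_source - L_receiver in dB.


NR = L_source - L_receiver (difference between source and receiving room levels)
NR = 92.8 - 60.8 = 32 dB


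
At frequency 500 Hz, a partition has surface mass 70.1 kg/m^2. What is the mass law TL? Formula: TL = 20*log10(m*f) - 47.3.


m * f = 70.1 * 500 = 35050
20*log10(35050) = 90.8938 dB
TL = 90.8938 - 47.3 = 43.594 dB


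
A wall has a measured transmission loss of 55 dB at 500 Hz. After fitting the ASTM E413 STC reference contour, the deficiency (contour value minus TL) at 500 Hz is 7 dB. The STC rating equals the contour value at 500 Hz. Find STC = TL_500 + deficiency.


By ASTM E413, STC = value of the fitted reference contour at 500 Hz.
Contour value at 500 Hz = TL_500 + deficiency = 55 + 7 = 62
STC = 62


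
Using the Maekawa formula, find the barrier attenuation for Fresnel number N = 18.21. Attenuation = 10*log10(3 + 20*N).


3 + 20*N = 3 + 20*18.21 = 367.2
Att = 10*log10(367.2) = 25.649 dB


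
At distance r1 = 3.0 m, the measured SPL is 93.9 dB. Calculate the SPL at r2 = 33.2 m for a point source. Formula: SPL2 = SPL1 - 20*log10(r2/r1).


r2/r1 = 33.2/3.0 = 11.0667
Correction = 20*log10(11.0667) = 20.8804 dB
SPL2 = 93.9 - 20.8804 = 73.02 dB


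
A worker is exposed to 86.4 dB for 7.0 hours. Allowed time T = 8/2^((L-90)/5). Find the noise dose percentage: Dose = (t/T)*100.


T_allowed = 8 / 2^((86.4 - 90)/5) = 13.1775 hr
Dose = 7.0 / 13.1775 * 100 = 53.121 %


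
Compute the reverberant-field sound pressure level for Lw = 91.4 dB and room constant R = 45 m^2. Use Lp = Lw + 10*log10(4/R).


4/R = 4/45 = 0.0888889
Lp = 91.4 + 10*log10(0.0888889) = 80.888 dB


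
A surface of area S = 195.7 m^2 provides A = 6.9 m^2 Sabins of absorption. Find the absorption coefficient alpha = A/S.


Absorption coefficient = absorbed power / incident power
alpha = A / S = 6.9 / 195.7 = 0.035258


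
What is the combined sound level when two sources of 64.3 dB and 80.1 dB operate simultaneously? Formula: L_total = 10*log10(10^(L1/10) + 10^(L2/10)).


10^(64.3/10) = 2.69153e+06
10^(80.1/10) = 1.02329e+08
Sum = 2.69153e+06 + 1.02329e+08 = 1.05021e+08
L_total = 10*log10(1.05021e+08) = 80.213 dB


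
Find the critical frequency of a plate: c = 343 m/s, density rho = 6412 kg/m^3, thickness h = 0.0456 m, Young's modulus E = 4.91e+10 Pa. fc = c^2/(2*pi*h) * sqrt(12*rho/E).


12*rho/E = 12*6412/4.91e+10 = 1.56709e-06
sqrt(12*rho/E) = sqrt(1.56709e-06) = 0.00125183
c^2/(2*pi*h) = 343^2/(2*pi*0.0456) = 410623
fc = 410623 * 0.00125183 = 514.03 Hz


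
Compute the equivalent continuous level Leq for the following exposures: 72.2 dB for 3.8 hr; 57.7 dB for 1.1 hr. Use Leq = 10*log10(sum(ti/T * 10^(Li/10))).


T_total = 3.8 + 1.1 = 4.9 hr
(3.8/4.9) * 10^(72.2/10) = 1.28703e+07
(1.1/4.9) * 10^(57.7/10) = 132189
Sum = 1.28703e+07 + 132189 = 1.30025e+07
Leq = 10*log10(1.30025e+07) = 71.14 dB


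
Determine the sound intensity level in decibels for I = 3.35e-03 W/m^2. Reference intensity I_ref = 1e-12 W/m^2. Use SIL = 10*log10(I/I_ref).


I / I_ref = 3.35e-03 / 1e-12 = 3.35e+09
SIL = 10 * log10(3.35e+09) = 95.25 dB


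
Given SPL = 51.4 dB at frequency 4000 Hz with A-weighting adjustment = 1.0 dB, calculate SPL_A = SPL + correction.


A-weighting table: 4000 Hz -> 1.0 dB correction
SPL_A = SPL + correction = 51.4 + (1.0) = 52.4 dBA


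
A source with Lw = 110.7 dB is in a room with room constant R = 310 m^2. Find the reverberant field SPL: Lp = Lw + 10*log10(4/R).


4/R = 4/310 = 0.0129032
Lp = 110.7 + 10*log10(0.0129032) = 91.807 dB


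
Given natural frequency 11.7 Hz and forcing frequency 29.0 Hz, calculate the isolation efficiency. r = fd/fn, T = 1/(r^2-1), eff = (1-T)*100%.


r = 29.0 / 11.7 = 2.47863
r^2 - 1 = 2.47863^2 - 1 = 5.14361
T = 1/5.14361 = 0.194416
Efficiency = (1 - 0.194416)*100 = 80.558 %


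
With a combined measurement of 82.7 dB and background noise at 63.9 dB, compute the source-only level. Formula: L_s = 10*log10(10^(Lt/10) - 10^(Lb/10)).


10^(82.7/10) = 1.86209e+08
10^(63.9/10) = 2.45471e+06
Difference = 1.86209e+08 - 2.45471e+06 = 1.83754e+08
L_source = 10*log10(1.83754e+08) = 82.642 dB


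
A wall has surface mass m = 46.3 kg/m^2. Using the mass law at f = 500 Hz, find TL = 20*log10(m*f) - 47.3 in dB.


m * f = 46.3 * 500 = 23150
20*log10(23150) = 87.291 dB
TL = 87.291 - 47.3 = 39.991 dB


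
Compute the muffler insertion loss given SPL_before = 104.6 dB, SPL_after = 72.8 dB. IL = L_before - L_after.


Insertion loss = SPL without muffler - SPL with muffler
IL = 104.6 - 72.8 = 31.8 dB


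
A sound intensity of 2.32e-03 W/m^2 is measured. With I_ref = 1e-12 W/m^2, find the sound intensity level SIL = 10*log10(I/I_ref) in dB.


I / I_ref = 2.32e-03 / 1e-12 = 2.32e+09
SIL = 10 * log10(2.32e+09) = 93.655 dB


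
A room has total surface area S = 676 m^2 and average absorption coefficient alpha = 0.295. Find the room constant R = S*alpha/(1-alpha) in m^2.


R = 676 * 0.295 / (1 - 0.295) = 282.87 m^2


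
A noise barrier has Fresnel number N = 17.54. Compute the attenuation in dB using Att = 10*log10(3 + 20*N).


3 + 20*N = 3 + 20*17.54 = 353.8
Att = 10*log10(353.8) = 25.488 dB


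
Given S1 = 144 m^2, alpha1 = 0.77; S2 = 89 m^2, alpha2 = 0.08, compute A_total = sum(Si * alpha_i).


144 * 0.77 = 110.88
89 * 0.08 = 7.12
A_total = 110.88 + 7.12 = 118 m^2


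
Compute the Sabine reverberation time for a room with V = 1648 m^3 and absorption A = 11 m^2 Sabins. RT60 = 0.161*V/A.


RT60 = 0.161 * 1648 / 11 = 24.121 s


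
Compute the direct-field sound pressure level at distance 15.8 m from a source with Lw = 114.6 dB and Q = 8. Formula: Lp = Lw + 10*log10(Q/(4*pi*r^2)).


4*pi*r^2 = 4*pi*15.8^2 = 3137.07 m^2
Q / (4*pi*r^2) = 8 / 3137.07 = 0.00255015
Lp = 114.6 + 10*log10(0.00255015) = 88.666 dB


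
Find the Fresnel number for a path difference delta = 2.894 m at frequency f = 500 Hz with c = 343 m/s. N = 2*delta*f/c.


N = 2*delta*f/c = 2*delta/lambda, where lambda = c/f
lambda = 343 / 500 = 0.686 m
N = 2 * 2.894 / 0.686 = 8.4373


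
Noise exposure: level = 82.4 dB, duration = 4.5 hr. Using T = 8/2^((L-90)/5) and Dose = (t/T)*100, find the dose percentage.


T_allowed = 8 / 2^((82.4 - 90)/5) = 22.9433 hr
Dose = 4.5 / 22.9433 * 100 = 19.614 %


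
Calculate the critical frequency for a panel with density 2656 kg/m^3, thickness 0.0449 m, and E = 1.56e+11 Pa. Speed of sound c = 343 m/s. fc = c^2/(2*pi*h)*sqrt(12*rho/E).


12*rho/E = 12*2656/1.56e+11 = 2.04308e-07
sqrt(12*rho/E) = sqrt(2.04308e-07) = 0.000452004
c^2/(2*pi*h) = 343^2/(2*pi*0.0449) = 417025
fc = 417025 * 0.000452004 = 188.5 Hz


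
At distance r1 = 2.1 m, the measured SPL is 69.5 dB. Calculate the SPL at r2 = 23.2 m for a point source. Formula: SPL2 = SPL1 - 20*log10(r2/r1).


r2/r1 = 23.2/2.1 = 11.0476
Correction = 20*log10(11.0476) = 20.8654 dB
SPL2 = 69.5 - 20.8654 = 48.635 dB


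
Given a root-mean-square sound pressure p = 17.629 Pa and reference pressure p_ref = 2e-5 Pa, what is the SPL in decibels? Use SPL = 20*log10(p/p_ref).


p / p_ref = 17.629 / 2e-5 = 881450
SPL = 20 * log10(881450) = 118.9 dB


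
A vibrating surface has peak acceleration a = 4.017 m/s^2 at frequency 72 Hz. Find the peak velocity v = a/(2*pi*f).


omega = 2*pi*f = 2*pi*72 = 452.389 rad/s
v = a / omega = 4.017 / 452.389 = 0.0088795 m/s


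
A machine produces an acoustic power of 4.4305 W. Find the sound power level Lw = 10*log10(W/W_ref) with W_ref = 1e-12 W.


W / W_ref = 4.4305 / 1e-12 = 4.4305e+12
Lw = 10 * log10(4.4305e+12) = 126.46 dB


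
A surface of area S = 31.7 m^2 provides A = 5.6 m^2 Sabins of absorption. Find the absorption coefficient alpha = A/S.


Absorption coefficient = absorbed power / incident power
alpha = A / S = 5.6 / 31.7 = 0.17666


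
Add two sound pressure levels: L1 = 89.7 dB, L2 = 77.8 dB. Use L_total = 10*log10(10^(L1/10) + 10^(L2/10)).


10^(89.7/10) = 9.33254e+08
10^(77.8/10) = 6.0256e+07
Sum = 9.33254e+08 + 6.0256e+07 = 9.9351e+08
L_total = 10*log10(9.9351e+08) = 89.972 dB


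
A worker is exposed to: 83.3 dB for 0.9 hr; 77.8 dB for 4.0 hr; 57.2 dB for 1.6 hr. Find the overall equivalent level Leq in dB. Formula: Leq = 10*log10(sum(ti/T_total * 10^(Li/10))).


T_total = 0.9 + 4.0 + 1.6 = 6.5 hr
(0.9/6.5) * 10^(83.3/10) = 2.96026e+07
(4.0/6.5) * 10^(77.8/10) = 3.70806e+07
(1.6/6.5) * 10^(57.2/10) = 129183
Sum = 2.96026e+07 + 3.70806e+07 + 129183 = 6.68124e+07
Leq = 10*log10(6.68124e+07) = 78.249 dB


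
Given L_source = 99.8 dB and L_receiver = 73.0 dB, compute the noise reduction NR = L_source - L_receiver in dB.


NR = L_source - L_receiver (difference between source and receiving room levels)
NR = 99.8 - 73.0 = 26.8 dB


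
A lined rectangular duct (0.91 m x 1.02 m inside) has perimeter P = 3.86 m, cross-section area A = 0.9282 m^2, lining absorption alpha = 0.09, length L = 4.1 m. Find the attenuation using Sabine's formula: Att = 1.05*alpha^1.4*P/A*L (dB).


alpha^1.4 = 0.09^1.4 = 0.034351
Attenuation rate = 1.05 * alpha^1.4 * P / A
= 1.05 * 0.034351 * 3.86 / 0.9282 = 0.149994 dB/m
Total Att = 0.149994 * 4.1 = 0.61498 dB


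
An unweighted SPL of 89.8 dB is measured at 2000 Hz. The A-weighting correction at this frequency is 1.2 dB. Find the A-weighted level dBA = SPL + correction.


A-weighting table: 2000 Hz -> 1.2 dB correction
SPL_A = SPL + correction = 89.8 + (1.2) = 91 dBA


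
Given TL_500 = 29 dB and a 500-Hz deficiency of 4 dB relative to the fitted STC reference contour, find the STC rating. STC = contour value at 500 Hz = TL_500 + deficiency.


By ASTM E413, STC = value of the fitted reference contour at 500 Hz.
Contour value at 500 Hz = TL_500 + deficiency = 29 + 4 = 33
STC = 33


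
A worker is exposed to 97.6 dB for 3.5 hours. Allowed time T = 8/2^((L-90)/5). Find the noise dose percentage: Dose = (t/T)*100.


T_allowed = 8 / 2^((97.6 - 90)/5) = 2.78949 hr
Dose = 3.5 / 2.78949 * 100 = 125.47 %


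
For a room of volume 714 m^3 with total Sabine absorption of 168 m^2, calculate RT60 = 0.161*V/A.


RT60 = 0.161 * 714 / 168 = 0.68425 s


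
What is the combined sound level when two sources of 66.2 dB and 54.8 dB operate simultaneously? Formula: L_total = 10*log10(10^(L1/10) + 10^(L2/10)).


10^(66.2/10) = 4.16869e+06
10^(54.8/10) = 301995
Sum = 4.16869e+06 + 301995 = 4.47068e+06
L_total = 10*log10(4.47068e+06) = 66.504 dB


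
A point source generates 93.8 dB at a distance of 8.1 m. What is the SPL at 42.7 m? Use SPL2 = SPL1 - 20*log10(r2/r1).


r2/r1 = 42.7/8.1 = 5.2716
Correction = 20*log10(5.2716) = 14.4388 dB
SPL2 = 93.8 - 14.4388 = 79.361 dB


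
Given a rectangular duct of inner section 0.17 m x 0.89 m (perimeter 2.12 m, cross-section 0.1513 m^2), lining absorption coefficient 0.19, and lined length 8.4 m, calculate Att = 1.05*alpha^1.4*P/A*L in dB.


alpha^1.4 = 0.19^1.4 = 0.0977811
Attenuation rate = 1.05 * alpha^1.4 * P / A
= 1.05 * 0.0977811 * 2.12 / 0.1513 = 1.4386 dB/m
Total Att = 1.4386 * 8.4 = 12.084 dB


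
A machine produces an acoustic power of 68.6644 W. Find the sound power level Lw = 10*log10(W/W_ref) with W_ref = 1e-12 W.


W / W_ref = 68.6644 / 1e-12 = 6.86644e+13
Lw = 10 * log10(6.86644e+13) = 138.37 dB


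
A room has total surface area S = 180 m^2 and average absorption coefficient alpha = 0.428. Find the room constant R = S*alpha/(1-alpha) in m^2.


R = 180 * 0.428 / (1 - 0.428) = 134.69 m^2


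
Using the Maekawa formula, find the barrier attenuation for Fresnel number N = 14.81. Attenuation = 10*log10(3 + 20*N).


3 + 20*N = 3 + 20*14.81 = 299.2
Att = 10*log10(299.2) = 24.76 dB


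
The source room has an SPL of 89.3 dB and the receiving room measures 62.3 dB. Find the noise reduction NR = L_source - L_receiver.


NR = L_source - L_receiver (difference between source and receiving room levels)
NR = 89.3 - 62.3 = 27 dB


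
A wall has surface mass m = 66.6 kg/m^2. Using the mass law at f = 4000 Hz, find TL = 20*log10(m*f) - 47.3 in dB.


m * f = 66.6 * 4000 = 266400
20*log10(266400) = 108.511 dB
TL = 108.511 - 47.3 = 61.211 dB


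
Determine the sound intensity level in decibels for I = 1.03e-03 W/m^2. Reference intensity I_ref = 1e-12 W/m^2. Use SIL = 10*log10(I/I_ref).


I / I_ref = 1.03e-03 / 1e-12 = 1.03e+09
SIL = 10 * log10(1.03e+09) = 90.128 dB


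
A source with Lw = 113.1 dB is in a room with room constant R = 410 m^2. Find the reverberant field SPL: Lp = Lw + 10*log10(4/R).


4/R = 4/410 = 0.0097561
Lp = 113.1 + 10*log10(0.0097561) = 92.993 dB


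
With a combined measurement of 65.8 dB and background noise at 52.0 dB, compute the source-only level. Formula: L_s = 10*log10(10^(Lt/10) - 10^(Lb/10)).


10^(65.8/10) = 3.80189e+06
10^(52.0/10) = 158489
Difference = 3.80189e+06 - 158489 = 3.6434e+06
L_source = 10*log10(3.6434e+06) = 65.615 dB


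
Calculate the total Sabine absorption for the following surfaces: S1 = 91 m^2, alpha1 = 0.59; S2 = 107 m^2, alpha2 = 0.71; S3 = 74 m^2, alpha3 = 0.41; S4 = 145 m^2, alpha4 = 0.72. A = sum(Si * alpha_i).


91 * 0.59 = 53.69
107 * 0.71 = 75.97
74 * 0.41 = 30.34
145 * 0.72 = 104.4
A_total = 53.69 + 75.97 + 30.34 + 104.4 = 264.4 m^2


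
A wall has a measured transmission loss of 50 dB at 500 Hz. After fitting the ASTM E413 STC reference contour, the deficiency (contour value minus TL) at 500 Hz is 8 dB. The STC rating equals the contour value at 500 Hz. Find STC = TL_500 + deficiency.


By ASTM E413, STC = value of the fitted reference contour at 500 Hz.
Contour value at 500 Hz = TL_500 + deficiency = 50 + 8 = 58
STC = 58


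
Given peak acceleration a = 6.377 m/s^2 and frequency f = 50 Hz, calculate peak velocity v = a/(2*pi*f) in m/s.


omega = 2*pi*f = 2*pi*50 = 314.159 rad/s
v = a / omega = 6.377 / 314.159 = 0.020299 m/s


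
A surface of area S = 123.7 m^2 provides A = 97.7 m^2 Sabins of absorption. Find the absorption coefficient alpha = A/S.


Absorption coefficient = absorbed power / incident power
alpha = A / S = 97.7 / 123.7 = 0.78981


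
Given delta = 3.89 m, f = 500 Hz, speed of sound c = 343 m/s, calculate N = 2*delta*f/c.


N = 2*delta*f/c = 2*delta/lambda, where lambda = c/f
lambda = 343 / 500 = 0.686 m
N = 2 * 3.89 / 0.686 = 11.341


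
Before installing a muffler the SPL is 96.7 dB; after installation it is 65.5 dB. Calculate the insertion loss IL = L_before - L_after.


Insertion loss = SPL without muffler - SPL with muffler
IL = 96.7 - 65.5 = 31.2 dB


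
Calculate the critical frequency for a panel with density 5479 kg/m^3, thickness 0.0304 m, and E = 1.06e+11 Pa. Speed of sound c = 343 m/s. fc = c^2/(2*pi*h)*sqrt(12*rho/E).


12*rho/E = 12*5479/1.06e+11 = 6.20264e-07
sqrt(12*rho/E) = sqrt(6.20264e-07) = 0.000787568
c^2/(2*pi*h) = 343^2/(2*pi*0.0304) = 615935
fc = 615935 * 0.000787568 = 485.09 Hz


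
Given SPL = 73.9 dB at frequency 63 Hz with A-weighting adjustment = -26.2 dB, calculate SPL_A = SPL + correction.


A-weighting table: 63 Hz -> -26.2 dB correction
SPL_A = SPL + correction = 73.9 + (-26.2) = 47.7 dBA


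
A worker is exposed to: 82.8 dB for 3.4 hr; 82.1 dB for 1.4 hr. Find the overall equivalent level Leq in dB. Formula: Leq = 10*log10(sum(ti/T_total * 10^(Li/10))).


T_total = 3.4 + 1.4 = 4.8 hr
(3.4/4.8) * 10^(82.8/10) = 1.3497e+08
(1.4/4.8) * 10^(82.1/10) = 4.73028e+07
Sum = 1.3497e+08 + 4.73028e+07 = 1.82273e+08
Leq = 10*log10(1.82273e+08) = 82.607 dB


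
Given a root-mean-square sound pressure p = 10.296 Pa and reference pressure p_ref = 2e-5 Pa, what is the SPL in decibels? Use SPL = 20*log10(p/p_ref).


p / p_ref = 10.296 / 2e-5 = 514800
SPL = 20 * log10(514800) = 114.23 dB


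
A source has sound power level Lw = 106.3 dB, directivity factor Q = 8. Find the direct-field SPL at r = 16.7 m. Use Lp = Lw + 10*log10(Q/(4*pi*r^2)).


4*pi*r^2 = 4*pi*16.7^2 = 3504.64 m^2
Q / (4*pi*r^2) = 8 / 3504.64 = 0.00228269
Lp = 106.3 + 10*log10(0.00228269) = 79.884 dB


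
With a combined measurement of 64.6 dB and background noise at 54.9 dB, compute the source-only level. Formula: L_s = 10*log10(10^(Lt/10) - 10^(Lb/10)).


10^(64.6/10) = 2.88403e+06
10^(54.9/10) = 309030
Difference = 2.88403e+06 - 309030 = 2.575e+06
L_source = 10*log10(2.575e+06) = 64.108 dB


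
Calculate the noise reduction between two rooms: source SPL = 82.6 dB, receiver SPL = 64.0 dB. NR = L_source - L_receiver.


NR = L_source - L_receiver (difference between source and receiving room levels)
NR = 82.6 - 64.0 = 18.6 dB


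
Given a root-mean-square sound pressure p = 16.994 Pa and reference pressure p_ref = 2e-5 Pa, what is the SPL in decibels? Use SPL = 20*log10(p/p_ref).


p / p_ref = 16.994 / 2e-5 = 849700
SPL = 20 * log10(849700) = 118.59 dB


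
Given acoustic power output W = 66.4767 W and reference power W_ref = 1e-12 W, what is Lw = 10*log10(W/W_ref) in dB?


W / W_ref = 66.4767 / 1e-12 = 6.64767e+13
Lw = 10 * log10(6.64767e+13) = 138.23 dB


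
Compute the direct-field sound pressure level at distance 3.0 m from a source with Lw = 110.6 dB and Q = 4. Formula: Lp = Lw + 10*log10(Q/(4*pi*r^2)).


4*pi*r^2 = 4*pi*3.0^2 = 113.097 m^2
Q / (4*pi*r^2) = 4 / 113.097 = 0.0353679
Lp = 110.6 + 10*log10(0.0353679) = 96.086 dB


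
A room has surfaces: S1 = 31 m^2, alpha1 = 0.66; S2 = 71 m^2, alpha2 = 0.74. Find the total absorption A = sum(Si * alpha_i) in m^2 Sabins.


31 * 0.66 = 20.46
71 * 0.74 = 52.54
A_total = 20.46 + 52.54 = 73 m^2


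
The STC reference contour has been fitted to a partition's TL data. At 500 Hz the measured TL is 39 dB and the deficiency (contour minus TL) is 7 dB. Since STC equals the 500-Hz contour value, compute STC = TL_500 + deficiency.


By ASTM E413, STC = value of the fitted reference contour at 500 Hz.
Contour value at 500 Hz = TL_500 + deficiency = 39 + 7 = 46
STC = 46


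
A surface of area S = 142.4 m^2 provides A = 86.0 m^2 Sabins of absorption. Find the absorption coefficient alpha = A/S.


Absorption coefficient = absorbed power / incident power
alpha = A / S = 86.0 / 142.4 = 0.60393


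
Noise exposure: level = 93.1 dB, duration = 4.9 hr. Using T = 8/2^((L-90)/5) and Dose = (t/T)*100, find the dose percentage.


T_allowed = 8 / 2^((93.1 - 90)/5) = 5.20537 hr
Dose = 4.9 / 5.20537 * 100 = 94.134 %


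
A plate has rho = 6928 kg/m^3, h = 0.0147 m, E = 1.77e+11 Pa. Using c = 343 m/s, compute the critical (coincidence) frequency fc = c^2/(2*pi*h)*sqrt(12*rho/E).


12*rho/E = 12*6928/1.77e+11 = 4.69695e-07
sqrt(12*rho/E) = sqrt(4.69695e-07) = 0.000685343
c^2/(2*pi*h) = 343^2/(2*pi*0.0147) = 1.27377e+06
fc = 1.27377e+06 * 0.000685343 = 872.97 Hz


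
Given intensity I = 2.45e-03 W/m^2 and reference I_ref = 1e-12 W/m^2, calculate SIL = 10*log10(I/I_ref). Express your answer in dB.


I / I_ref = 2.45e-03 / 1e-12 = 2.45e+09
SIL = 10 * log10(2.45e+09) = 93.892 dB


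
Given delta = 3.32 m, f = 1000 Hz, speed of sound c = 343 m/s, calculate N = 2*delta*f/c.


N = 2*delta*f/c = 2*delta/lambda, where lambda = c/f
lambda = 343 / 1000 = 0.343 m
N = 2 * 3.32 / 0.343 = 19.359


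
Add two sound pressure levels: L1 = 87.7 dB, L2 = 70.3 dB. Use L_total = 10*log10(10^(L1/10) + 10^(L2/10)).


10^(87.7/10) = 5.88844e+08
10^(70.3/10) = 1.07152e+07
Sum = 5.88844e+08 + 1.07152e+07 = 5.99559e+08
L_total = 10*log10(5.99559e+08) = 87.778 dB


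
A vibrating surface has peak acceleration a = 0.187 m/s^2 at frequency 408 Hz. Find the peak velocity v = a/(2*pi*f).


omega = 2*pi*f = 2*pi*408 = 2563.54 rad/s
v = a / omega = 0.187 / 2563.54 = 7.2946e-05 m/s


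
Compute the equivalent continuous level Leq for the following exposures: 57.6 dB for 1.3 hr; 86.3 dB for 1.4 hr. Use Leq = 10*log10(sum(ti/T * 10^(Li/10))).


T_total = 1.3 + 1.4 = 2.7 hr
(1.3/2.7) * 10^(57.6/10) = 277064
(1.4/2.7) * 10^(86.3/10) = 2.21189e+08
Sum = 277064 + 2.21189e+08 = 2.21466e+08
Leq = 10*log10(2.21466e+08) = 83.453 dB


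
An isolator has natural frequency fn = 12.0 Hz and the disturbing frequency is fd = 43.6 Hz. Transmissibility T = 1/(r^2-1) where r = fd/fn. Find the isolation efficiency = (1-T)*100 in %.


r = 43.6 / 12.0 = 3.63333
r^2 - 1 = 3.63333^2 - 1 = 12.2011
T = 1/12.2011 = 0.0819598
Efficiency = (1 - 0.0819598)*100 = 91.804 %


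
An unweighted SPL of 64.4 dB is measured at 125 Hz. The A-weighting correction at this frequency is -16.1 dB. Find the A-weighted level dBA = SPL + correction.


A-weighting table: 125 Hz -> -16.1 dB correction
SPL_A = SPL + correction = 64.4 + (-16.1) = 48.3 dBA


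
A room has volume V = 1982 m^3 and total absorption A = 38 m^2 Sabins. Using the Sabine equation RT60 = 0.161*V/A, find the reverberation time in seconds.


RT60 = 0.161 * 1982 / 38 = 8.3974 s


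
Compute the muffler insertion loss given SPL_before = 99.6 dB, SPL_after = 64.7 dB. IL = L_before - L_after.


Insertion loss = SPL without muffler - SPL with muffler
IL = 99.6 - 64.7 = 34.9 dB


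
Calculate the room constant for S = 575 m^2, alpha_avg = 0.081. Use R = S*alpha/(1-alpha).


R = 575 * 0.081 / (1 - 0.081) = 50.68 m^2


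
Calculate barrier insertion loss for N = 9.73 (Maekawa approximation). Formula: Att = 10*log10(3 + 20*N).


3 + 20*N = 3 + 20*9.73 = 197.6
Att = 10*log10(197.6) = 22.958 dB


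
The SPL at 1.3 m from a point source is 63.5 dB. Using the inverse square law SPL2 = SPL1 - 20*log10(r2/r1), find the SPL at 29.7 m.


r2/r1 = 29.7/1.3 = 22.8462
Correction = 20*log10(22.8462) = 27.1763 dB
SPL2 = 63.5 - 27.1763 = 36.324 dB


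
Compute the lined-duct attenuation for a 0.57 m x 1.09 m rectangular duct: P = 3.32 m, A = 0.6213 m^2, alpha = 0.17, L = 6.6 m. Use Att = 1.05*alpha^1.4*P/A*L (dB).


alpha^1.4 = 0.17^1.4 = 0.0836813
Attenuation rate = 1.05 * alpha^1.4 * P / A
= 1.05 * 0.0836813 * 3.32 / 0.6213 = 0.46952 dB/m
Total Att = 0.46952 * 6.6 = 3.0988 dB


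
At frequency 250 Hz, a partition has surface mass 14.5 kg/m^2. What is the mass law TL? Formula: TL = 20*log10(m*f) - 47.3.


m * f = 14.5 * 250 = 3625
20*log10(3625) = 71.1862 dB
TL = 71.1862 - 47.3 = 23.886 dB


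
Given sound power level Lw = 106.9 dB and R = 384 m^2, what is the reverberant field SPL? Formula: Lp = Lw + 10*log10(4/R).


4/R = 4/384 = 0.0104167
Lp = 106.9 + 10*log10(0.0104167) = 87.077 dB


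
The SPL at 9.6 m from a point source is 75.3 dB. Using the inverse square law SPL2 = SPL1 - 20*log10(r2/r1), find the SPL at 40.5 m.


r2/r1 = 40.5/9.6 = 4.21875
Correction = 20*log10(4.21875) = 12.5037 dB
SPL2 = 75.3 - 12.5037 = 62.796 dB


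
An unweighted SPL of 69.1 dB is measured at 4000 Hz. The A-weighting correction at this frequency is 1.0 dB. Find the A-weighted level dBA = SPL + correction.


A-weighting table: 4000 Hz -> 1.0 dB correction
SPL_A = SPL + correction = 69.1 + (1.0) = 70.1 dBA


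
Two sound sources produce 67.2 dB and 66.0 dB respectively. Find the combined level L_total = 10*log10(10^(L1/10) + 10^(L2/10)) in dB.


10^(67.2/10) = 5.24807e+06
10^(66.0/10) = 3.98107e+06
Sum = 5.24807e+06 + 3.98107e+06 = 9.22914e+06
L_total = 10*log10(9.22914e+06) = 69.652 dB


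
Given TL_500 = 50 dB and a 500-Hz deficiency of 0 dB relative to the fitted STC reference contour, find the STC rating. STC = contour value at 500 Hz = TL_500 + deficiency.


By ASTM E413, STC = value of the fitted reference contour at 500 Hz.
Contour value at 500 Hz = TL_500 + deficiency = 50 + 0 = 50
STC = 50


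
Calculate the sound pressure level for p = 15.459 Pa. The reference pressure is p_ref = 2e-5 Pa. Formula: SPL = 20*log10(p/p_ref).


p / p_ref = 15.459 / 2e-5 = 772950
SPL = 20 * log10(772950) = 117.76 dB


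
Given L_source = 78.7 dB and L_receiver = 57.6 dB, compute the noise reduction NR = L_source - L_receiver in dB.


NR = L_source - L_receiver (difference between source and receiving room levels)
NR = 78.7 - 57.6 = 21.1 dB


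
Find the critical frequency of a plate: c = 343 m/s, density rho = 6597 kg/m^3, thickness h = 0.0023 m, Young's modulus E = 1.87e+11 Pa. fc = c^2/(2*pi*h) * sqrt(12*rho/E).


12*rho/E = 12*6597/1.87e+11 = 4.23337e-07
sqrt(12*rho/E) = sqrt(4.23337e-07) = 0.000650644
c^2/(2*pi*h) = 343^2/(2*pi*0.0023) = 8.14105e+06
fc = 8.14105e+06 * 0.000650644 = 5296.9 Hz


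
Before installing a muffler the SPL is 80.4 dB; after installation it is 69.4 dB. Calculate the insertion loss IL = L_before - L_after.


Insertion loss = SPL without muffler - SPL with muffler
IL = 80.4 - 69.4 = 11 dB


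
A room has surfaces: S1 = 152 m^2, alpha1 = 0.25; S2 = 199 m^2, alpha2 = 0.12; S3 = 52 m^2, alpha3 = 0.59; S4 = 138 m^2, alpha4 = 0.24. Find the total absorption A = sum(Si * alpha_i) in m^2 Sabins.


152 * 0.25 = 38
199 * 0.12 = 23.88
52 * 0.59 = 30.68
138 * 0.24 = 33.12
A_total = 38 + 23.88 + 30.68 + 33.12 = 125.68 m^2


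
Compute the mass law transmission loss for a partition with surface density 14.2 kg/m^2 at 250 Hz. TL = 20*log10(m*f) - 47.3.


m * f = 14.2 * 250 = 3550
20*log10(3550) = 71.0046 dB
TL = 71.0046 - 47.3 = 23.705 dB
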